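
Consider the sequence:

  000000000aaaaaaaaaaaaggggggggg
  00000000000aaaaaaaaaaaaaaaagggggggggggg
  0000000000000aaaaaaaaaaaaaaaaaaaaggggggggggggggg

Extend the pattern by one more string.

Term n consists of 2n+3 0's, followed by 4n a's, followed by 3n g's, where the shown terms are n = 3, 4, 5.
For the next term, n = 6, so the run lengths are 15, 24, 18.

000000000000000aaaaaaaaaaaaaaaaaaaaaaaagggggggggggggggggg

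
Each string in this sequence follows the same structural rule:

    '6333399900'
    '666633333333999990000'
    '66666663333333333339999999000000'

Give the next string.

The n-th term is 3n-2 6's then 4n 3's then 2n+1 9's then 2n 0's (n = 1, 2, …).
For the next term, n = 4, so the run lengths are 10, 16, 9, 8.

6666666666333333333333333399999999900000000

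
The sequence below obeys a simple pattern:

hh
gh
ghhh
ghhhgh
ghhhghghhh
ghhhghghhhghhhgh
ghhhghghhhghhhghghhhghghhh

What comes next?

ghhhghghhhghhhghghhhghghhhghhhghghhhghhhgh

Each term (from the third on) is the previous term followed by the one before it: term 3 = gh·hh = ghhh.
So term 8 is ghhhghghhhghhhghghhhghghhh·ghhhghghhhghhhgh.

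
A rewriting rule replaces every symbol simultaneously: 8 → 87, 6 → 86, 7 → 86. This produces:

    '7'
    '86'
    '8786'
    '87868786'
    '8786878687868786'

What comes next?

87868786878687868786878687868786

Replace each of the 16 characters of 8786878687868786 in place — 87 86 87 86 87 86 87 86 87 86 87 86 87 86 87 86 — and concatenate.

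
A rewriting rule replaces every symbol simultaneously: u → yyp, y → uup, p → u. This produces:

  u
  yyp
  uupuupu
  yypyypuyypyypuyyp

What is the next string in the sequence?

Replace each of the 17 characters of yypyypuyypyypuyyp in place — uup uup u uup uup u yyp uup uup u uup uup u yyp uup uup u — and concatenate.

uupuupuuupuupuyypuupuupuuupuupuyypuupuupu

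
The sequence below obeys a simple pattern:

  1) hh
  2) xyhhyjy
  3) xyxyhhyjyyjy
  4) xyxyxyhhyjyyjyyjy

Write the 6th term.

Each term wraps the previous one in xy on the left and yjy on the right.
From xyxyxyhhyjyyjyyjy, 2 further steps: xyxyxyhhyjyyjyyjy → xyxyxyxyhhyjyyjyyjyyjy → (answer).

xyxyxyxyxyhhyjyyjyyjyyjyyjy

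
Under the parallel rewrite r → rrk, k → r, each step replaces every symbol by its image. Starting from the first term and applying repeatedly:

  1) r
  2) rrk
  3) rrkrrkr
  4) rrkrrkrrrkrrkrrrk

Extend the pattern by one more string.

Rewriting the 17 symbols of rrkrrkrrrkrrkrrrk one by one yields rrk rrk r rrk rrk r rrk rrk rrk r rrk rrk r rrk rrk rrk r; concatenated:

rrkrrkrrrkrrkrrrkrrkrrkrrrkrrkrrrkrrkrrkr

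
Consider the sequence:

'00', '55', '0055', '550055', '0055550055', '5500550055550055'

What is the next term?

00555500555500550055550055

Each term (from the third on) is the two preceding terms concatenated in order: term 3 = 00·55 = 0055.
Continuing: 0055550055 · 5500550055550055 gives term 7.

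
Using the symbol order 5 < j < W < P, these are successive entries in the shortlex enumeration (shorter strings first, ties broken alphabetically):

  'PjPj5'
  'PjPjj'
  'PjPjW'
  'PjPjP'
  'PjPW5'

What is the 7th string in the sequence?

Continuing the enumeration 2 steps past PjPW5: PjPW5 → PjPWj → (answer).

PjPWW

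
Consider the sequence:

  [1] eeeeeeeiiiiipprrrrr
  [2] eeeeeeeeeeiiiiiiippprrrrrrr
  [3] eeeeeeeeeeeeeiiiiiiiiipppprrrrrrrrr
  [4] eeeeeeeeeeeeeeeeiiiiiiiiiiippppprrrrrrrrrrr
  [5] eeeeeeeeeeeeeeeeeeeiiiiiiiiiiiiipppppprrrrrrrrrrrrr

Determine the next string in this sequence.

eeeeeeeeeeeeeeeeeeeeeeiiiiiiiiiiiiiiippppppprrrrrrrrrrrrrrr

Reading off run lengths: e runs 7, 10, 13, 16, 19; i runs 5, 7, 9, 11, 13; p runs 2, 3, 4, 5, 6; r runs 5, 7, 9, 11, 13 — each is linear in n, where the shown terms are n = 2, 3, 4, 5, 6.
Setting n = 7 gives 22, 15, 7, 15 characters in each block.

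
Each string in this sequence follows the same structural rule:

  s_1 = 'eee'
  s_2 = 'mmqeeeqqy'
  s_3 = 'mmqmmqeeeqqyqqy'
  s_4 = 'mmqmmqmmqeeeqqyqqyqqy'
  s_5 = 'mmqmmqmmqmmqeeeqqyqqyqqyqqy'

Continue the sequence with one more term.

s(k+1) = mmq·s(k)·qqy, so each term gains mmq as a prefix and qqy as a suffix.
One more step from mmqmmqmmqmmqeeeqqyqqyqqyqqy gives the answer.

mmqmmqmmqmmqmmqeeeqqyqqyqqyqqyqqy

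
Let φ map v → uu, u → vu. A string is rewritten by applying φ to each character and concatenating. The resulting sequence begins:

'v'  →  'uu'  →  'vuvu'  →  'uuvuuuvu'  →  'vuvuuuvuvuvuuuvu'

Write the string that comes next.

Rewriting the 16 symbols of vuvuuuvuvuvuuuvu one by one yields uu vu uu vu vu vu uu vu uu vu uu vu vu vu uu vu; concatenated:

uuvuuuvuvuvuuuvuuuvuuuvuvuvuuuvu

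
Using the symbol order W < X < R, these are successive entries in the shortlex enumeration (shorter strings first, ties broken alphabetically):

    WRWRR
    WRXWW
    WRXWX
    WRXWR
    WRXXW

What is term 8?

Continuing the enumeration 3 steps past WRXXW: WRXXW → WRXXX → WRXXR → (answer).

WRXRW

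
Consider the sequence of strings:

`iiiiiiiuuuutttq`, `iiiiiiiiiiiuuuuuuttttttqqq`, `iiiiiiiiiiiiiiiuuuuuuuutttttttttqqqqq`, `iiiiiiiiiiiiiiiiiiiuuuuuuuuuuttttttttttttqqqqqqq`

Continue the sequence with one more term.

Reading off run lengths: i runs 7, 11, 15, 19; u runs 4, 6, 8, 10; t runs 3, 6, 9, 12; q runs 1, 3, 5, 7 — each is linear in n (n = 1, 2, …).
For the next term, n = 5, so the run lengths are 23, 12, 15, 9.

iiiiiiiiiiiiiiiiiiiiiiiuuuuuuuuuuuutttttttttttttttqqqqqqqqq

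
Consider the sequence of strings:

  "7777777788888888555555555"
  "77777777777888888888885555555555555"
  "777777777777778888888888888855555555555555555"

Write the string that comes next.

7777777777777777788888888888888888555555555555555555555

Term n consists of 3n+2 7's, followed by 3n+2 8's, followed by 4n+1 5's, where the shown terms are n = 2, 3, 4.
Setting n = 5 gives 17, 17, 21 characters in each block.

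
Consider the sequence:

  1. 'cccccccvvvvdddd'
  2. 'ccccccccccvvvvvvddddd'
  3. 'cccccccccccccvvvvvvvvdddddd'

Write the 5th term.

Term n consists of 3n+1 c's, followed by 2n v's, followed by n+2 d's, where the shown terms are n = 2, 3, 4.
For term 5, n = 6, so the run lengths are 19, 12, 8.

cccccccccccccccccccvvvvvvvvvvvvdddddddd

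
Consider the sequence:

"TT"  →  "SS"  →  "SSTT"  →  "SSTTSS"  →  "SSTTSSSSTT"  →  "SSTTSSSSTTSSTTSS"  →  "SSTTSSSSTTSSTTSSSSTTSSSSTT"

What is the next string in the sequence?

SSTTSSSSTTSSTTSSSSTTSSSSTTSSTTSSSSTTSSTTSS

From term 3 onward, concatenate the last term with the second-to-last: SS·TT = SSTT, SSTT·SS = SSTTSS, …
Continuing: SSTTSSSSTTSSTTSSSSTTSSSSTT · SSTTSSSSTTSSTTSS gives term 8.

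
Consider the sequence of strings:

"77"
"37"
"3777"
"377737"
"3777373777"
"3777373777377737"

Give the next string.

37773737773777373777373777

Each term (from the third on) is the previous term followed by the one before it: term 3 = 37·77 = 3777.
Continuing: 3777373777377737 · 3777373777 gives term 7.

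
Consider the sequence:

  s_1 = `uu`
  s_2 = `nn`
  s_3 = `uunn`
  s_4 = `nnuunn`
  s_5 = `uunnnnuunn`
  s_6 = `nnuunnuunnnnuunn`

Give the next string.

uunnnnuunnnnuunnuunnnnuunn

Each term (from the third on) is the two preceding terms concatenated in order: term 3 = uu·nn = uunn.
The next term joins uunnnnuunn and nnuunnuunnnnuunn.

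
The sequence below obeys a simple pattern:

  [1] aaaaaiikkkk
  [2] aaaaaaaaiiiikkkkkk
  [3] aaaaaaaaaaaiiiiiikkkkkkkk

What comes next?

Reading off run lengths: a runs 5, 8, 11; i runs 2, 4, 6; k runs 4, 6, 8 — each is linear in n (n = 1, 2, …).
Setting n = 4 gives 14, 8, 10 characters in each block.

aaaaaaaaaaaaaaiiiiiiiikkkkkkkkkk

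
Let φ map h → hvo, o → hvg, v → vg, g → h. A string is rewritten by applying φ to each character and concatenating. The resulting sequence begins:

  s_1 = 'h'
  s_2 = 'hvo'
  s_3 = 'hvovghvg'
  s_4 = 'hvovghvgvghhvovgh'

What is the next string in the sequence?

Rewriting the 17 symbols of hvovghvgvghhvovgh one by one yields hvo vg hvg vg h hvo vg h vg h hvo hvo vg hvg vg h hvo; concatenated:

hvovghvgvghhvovghvghhvohvovghvgvghhvo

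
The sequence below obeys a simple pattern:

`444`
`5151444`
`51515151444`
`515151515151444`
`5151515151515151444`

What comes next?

Each term is the previous one with 5151 prepended.
One more step from 5151515151515151444 gives the answer.

51515151515151515151444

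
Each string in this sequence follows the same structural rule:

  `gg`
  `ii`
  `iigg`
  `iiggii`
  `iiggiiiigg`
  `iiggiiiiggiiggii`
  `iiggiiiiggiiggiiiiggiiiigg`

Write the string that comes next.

This is a Fibonacci-style word recurrence s(k) = s(k−1)·s(k−2): e.g. ii·gg = iigg.
The next term joins iiggiiiiggiiggiiiiggiiiigg and iiggiiiiggiiggii.

iiggiiiiggiiggiiiiggiiiiggiiggiiiiggiiggii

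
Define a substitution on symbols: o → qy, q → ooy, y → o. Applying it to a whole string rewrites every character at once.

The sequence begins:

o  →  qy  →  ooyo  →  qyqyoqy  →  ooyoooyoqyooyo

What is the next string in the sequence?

Rewriting the 14 symbols of ooyoooyoqyooyo one by one yields qy qy o qy qy qy o qy ooy o qy qy o qy; concatenated:

qyqyoqyqyqyoqyooyoqyqyoqy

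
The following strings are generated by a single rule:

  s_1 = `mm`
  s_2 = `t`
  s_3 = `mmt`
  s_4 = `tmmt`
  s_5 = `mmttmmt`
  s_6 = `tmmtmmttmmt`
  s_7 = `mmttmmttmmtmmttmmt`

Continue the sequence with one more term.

tmmtmmttmmtmmttmmttmmtmmttmmt

This is a Fibonacci-style word recurrence s(k) = s(k−2)·s(k−1): e.g. mm·t = mmt.
The next term joins tmmtmmttmmt and mmttmmttmmtmmttmmt.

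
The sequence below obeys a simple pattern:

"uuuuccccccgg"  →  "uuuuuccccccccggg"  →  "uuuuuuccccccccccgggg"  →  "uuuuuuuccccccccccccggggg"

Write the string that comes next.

The n-th term is n+1 u's then 2n c's then n-1 g's, where the shown terms are n = 3, 4, 5, 6.
Setting n = 7 gives 8, 14, 6 characters in each block.

uuuuuuuuccccccccccccccgggggg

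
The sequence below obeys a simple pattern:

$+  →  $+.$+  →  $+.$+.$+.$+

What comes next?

Every step duplicates the string with '.' between the halves.
One more doubling of $+.$+.$+.$+ gives the answer.

$+.$+.$+.$+.$+.$+.$+.$+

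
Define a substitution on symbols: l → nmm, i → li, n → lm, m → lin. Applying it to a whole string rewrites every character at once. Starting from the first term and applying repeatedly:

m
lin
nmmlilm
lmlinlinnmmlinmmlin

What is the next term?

Rewriting the 19 symbols of lmlinlinnmmlinmmlin one by one yields nmm lin nmm li lm nmm li lm lm lin lin nmm li lm lin lin nmm li lm; concatenated:

nmmlinnmmlilmnmmlilmlmlinlinnmmlilmlinlinnmmlilm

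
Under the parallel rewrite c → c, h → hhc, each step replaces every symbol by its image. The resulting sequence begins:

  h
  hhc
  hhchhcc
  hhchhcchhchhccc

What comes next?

Rewriting the 15 symbols of hhchhcchhchhccc one by one yields hhc hhc c hhc hhc c c hhc hhc c hhc hhc c c c; concatenated:

hhchhcchhchhccchhchhcchhchhcccc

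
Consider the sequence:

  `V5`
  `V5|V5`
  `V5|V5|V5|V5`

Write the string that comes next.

s(k+1) = s(k)·|·s(k) — each term doubles the last with '|' between the halves.
So the next term is two copies of V5|V5|V5|V5 with '|' between the halves.

V5|V5|V5|V5|V5|V5|V5|V5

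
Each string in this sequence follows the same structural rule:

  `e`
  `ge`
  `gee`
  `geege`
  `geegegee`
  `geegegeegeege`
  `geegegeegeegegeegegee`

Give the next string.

geegegeegeegegeegegeegeegegeegeege

From term 3 onward, concatenate the last term with the second-to-last: ge·e = gee, gee·ge = geege, …
The next term joins geegegeegeegegeegegee and geegegeegeege.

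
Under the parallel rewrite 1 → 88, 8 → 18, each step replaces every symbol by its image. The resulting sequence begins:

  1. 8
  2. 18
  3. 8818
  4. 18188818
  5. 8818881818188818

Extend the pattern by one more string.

Replace each of the 16 characters of 8818881818188818 in place — 18 18 88 18 18 18 88 18 88 18 88 18 18 18 88 18 — and concatenate.

18188818181888188818881818188818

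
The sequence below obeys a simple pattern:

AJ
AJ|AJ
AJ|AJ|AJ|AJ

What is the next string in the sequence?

s(k+1) = s(k)·|·s(k) — each term doubles the last with '|' between the halves.
One more doubling of AJ|AJ|AJ|AJ gives the answer.

AJ|AJ|AJ|AJ|AJ|AJ|AJ|AJ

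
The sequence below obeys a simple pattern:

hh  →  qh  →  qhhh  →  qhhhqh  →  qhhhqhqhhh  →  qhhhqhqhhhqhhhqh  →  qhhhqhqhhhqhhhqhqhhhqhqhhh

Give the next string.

Each term (from the third on) is the previous term followed by the one before it: term 3 = qh·hh = qhhh.
Continuing: qhhhqhqhhhqhhhqhqhhhqhqhhh · qhhhqhqhhhqhhhqh gives term 8.

qhhhqhqhhhqhhhqhqhhhqhqhhhqhhhqhqhhhqhhhqh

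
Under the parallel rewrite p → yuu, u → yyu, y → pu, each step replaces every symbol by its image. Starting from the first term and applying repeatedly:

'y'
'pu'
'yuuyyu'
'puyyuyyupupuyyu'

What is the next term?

Replace each of the 15 characters of puyyuyyupupuyyu in place — yuu yyu pu pu yyu pu pu yyu yuu yyu yuu yyu pu pu yyu — and concatenate.

yuuyyupupuyyupupuyyuyuuyyuyuuyyupupuyyu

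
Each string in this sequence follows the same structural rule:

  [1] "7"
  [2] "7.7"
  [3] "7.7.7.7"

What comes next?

s(k+1) = s(k)·.·s(k) — each term doubles the last with '.' between the halves.
Doubling 7.7.7.7 with '.' between the halves:

7.7.7.7.7.7.7.7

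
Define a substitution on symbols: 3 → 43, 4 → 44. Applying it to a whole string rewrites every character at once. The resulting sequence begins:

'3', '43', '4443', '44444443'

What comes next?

Apply φ to 44444443 symbol by symbol: 4→44, 4→44, 4→44, 4→44, 4→44, 4→44, 4→44, 3→43; joined: 44 44 44 44 44 44 44 43.

4444444444444443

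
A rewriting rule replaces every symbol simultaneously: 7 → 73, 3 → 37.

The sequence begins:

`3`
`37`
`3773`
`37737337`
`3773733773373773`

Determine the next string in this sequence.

Replace each of the 16 characters of 3773733773373773 in place — 37 73 73 37 73 37 37 73 73 37 37 73 37 73 73 37 — and concatenate.

37737337733737737337377337737337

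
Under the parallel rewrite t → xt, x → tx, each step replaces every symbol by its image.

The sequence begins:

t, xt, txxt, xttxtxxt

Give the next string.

txxtxttxxttxtxxt

Expanding xttxtxxt: x→tx, t→xt, t→xt, x→tx, t→xt, x→tx, x→tx, t→xt. Concatenated: tx xt xt tx xt tx tx xt.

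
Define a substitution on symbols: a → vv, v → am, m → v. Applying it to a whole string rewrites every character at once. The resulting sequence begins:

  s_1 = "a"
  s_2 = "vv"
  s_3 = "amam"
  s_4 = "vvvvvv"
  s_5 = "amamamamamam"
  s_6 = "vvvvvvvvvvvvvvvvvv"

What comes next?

Rewriting the 18 symbols of vvvvvvvvvvvvvvvvvv one by one yields am am am am am am am am am am am am am am am am am am; concatenated:

amamamamamamamamamamamamamamamamamam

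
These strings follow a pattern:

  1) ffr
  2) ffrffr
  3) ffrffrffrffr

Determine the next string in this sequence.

Each string is two copies of the previous one concatenated.
One more doubling of ffrffrffrffr gives the answer.

ffrffrffrffrffrffrffrffr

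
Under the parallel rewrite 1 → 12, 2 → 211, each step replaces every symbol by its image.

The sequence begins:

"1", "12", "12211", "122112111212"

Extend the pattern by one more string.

12211211121221112121221112211

Rewriting each symbol of 122112111212: 1→12, 2→211, 2→211, 1→12, 1→12, 2→211, 1→12, 1→12, 1→12, 2→211, 1→12, 2→211, which concatenates to 12 211 211 12 12 211 12 12 12 211 12 211.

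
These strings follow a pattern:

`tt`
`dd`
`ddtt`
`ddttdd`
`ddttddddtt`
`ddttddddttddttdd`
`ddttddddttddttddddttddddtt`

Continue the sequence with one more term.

ddttddddttddttddddttddddttddttddddttddttdd

From term 3 onward, concatenate the last term with the second-to-last: dd·tt = ddtt, ddtt·dd = ddttdd, …
So term 8 is ddttddddttddttddddttddddtt·ddttddddttddttdd.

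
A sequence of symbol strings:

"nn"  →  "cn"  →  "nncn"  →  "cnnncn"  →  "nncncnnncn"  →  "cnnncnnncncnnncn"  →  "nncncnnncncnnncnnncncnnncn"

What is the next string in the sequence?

cnnncnnncncnnncnnncncnnncncnnncnnncncnnncn

This is a Fibonacci-style word recurrence s(k) = s(k−2)·s(k−1): e.g. nn·cn = nncn.
Continuing: cnnncnnncncnnncn · nncncnnncncnnncnnncncnnncn gives term 8.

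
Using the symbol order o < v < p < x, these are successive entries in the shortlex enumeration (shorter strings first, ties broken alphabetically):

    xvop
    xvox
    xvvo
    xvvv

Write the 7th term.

Continuing the enumeration 3 steps past xvvv: xvvv → xvvp → xvvx → (answer).

xvpo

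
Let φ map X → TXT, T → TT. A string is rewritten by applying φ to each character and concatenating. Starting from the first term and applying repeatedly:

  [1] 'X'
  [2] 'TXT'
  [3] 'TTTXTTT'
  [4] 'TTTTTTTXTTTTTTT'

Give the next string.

Applying the rule to each of the 15 symbols of TTTTTTTXTTTTTTT gives the pieces TT TT TT TT TT TT TT TXT TT TT TT TT TT TT TT, which concatenate to the answer.

TTTTTTTTTTTTTTTXTTTTTTTTTTTTTTT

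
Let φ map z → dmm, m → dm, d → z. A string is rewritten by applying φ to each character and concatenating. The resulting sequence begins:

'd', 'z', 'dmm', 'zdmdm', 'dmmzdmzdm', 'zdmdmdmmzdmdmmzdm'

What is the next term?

dmmzdmzdmzdmdmdmmzdmzdmdmdmmzdm

φ(zdmdmdmmzdmdmmzdm) expands symbol-by-symbol to dmm z dm z dm z dm dm dmm z dm z dm dm dmm z dm; joining the 17 pieces gives the next term.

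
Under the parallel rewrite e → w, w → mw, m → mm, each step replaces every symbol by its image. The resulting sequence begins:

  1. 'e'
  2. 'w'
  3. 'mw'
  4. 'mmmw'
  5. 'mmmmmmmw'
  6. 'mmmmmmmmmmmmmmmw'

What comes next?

Rewriting the 16 symbols of mmmmmmmmmmmmmmmw one by one yields mm mm mm mm mm mm mm mm mm mm mm mm mm mm mm mw; concatenated:

mmmmmmmmmmmmmmmmmmmmmmmmmmmmmmmw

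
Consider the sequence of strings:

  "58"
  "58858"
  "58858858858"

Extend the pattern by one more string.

58858858858858858858858

s(k+1) = s(k)·8·s(k) — each term doubles the last with '8' between the halves.
So the next term is two copies of 58858858858 with '8' between the halves.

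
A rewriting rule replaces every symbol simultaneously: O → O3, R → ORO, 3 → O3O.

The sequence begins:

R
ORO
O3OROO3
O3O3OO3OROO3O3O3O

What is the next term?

Rewriting the 17 symbols of O3O3OO3OROO3O3O3O one by one yields O3 O3O O3 O3O O3 O3 O3O O3 ORO O3 O3 O3O O3 O3O O3 O3O O3; concatenated:

O3O3OO3O3OO3O3O3OO3OROO3O3O3OO3O3OO3O3OO3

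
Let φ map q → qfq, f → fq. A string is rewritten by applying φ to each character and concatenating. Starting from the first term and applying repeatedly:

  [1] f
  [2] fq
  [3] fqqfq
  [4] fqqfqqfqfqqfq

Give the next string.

Applying the rule to each of the 13 symbols of fqqfqqfqfqqfq gives the pieces fq qfq qfq fq qfq qfq fq qfq fq qfq qfq fq qfq, which concatenate to the answer.

fqqfqqfqfqqfqqfqfqqfqfqqfqqfqfqqfq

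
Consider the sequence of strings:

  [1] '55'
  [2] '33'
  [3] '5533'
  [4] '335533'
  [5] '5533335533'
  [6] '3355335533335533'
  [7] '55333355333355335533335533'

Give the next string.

Each term (from the third on) is the two preceding terms concatenated in order: term 3 = 55·33 = 5533.
The next term joins 3355335533335533 and 55333355333355335533335533.

335533553333553355333355333355335533335533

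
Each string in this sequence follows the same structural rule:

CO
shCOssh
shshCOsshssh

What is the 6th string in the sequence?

Each term wraps the previous one in sh on the left and ssh on the right.
From shshCOsshssh, 3 further steps: shshCOsshssh → shshshCOsshsshssh → shshshshCOsshsshsshssh → (answer).

shshshshshCOsshsshsshsshssh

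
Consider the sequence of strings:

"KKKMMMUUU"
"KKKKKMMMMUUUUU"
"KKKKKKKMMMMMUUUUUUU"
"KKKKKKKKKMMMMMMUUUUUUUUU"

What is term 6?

KKKKKKKKKKKKKMMMMMMMMUUUUUUUUUUUUU

The n-th term is 2n+1 K's then n+2 M's then 2n+1 U's (n = 1, 2, …).
For term 6, n = 6, so the run lengths are 13, 8, 13.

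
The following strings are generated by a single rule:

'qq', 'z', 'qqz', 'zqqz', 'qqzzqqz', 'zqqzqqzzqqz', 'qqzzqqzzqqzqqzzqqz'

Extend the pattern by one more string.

This is a Fibonacci-style word recurrence s(k) = s(k−2)·s(k−1): e.g. qq·z = qqz.
So term 8 is zqqzqqzzqqz·qqzzqqzzqqzqqzzqqz.

zqqzqqzzqqzqqzzqqzzqqzqqzzqqz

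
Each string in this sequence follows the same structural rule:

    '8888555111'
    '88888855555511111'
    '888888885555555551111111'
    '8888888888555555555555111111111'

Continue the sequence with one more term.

The n-th term is 2n+2 8's then 3n 5's then 2n+1 1's (n = 1, 2, …).
Setting n = 5 gives 12, 15, 11 characters in each block.

88888888888855555555555555511111111111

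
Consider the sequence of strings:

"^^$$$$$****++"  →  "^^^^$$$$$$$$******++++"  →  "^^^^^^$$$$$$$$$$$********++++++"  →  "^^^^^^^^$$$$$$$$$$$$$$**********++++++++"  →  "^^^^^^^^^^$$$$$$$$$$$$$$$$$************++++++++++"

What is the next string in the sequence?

Each string has the form ^^{2n} $^{3n+2} *^{2n+2} +^{2n} (n = 1, 2, …).
At n = 6 the blocks have lengths 12, 20, 14, 12.

^^^^^^^^^^^^$$$$$$$$$$$$$$$$$$$$**************++++++++++++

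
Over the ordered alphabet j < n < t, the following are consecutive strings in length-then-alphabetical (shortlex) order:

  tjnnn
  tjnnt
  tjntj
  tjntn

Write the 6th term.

tjtjj

Stepping forward 2 times from tjntn: tjntn → tjntt, then the target.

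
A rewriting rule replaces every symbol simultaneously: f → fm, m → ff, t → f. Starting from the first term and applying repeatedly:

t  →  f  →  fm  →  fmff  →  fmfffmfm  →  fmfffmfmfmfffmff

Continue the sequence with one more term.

fmfffmfmfmfffmfffmfffmfmfmfffmfm

φ(fmfffmfmfmfffmff) expands symbol-by-symbol to fm ff fm fm fm ff fm ff fm ff fm fm fm ff fm fm; joining the 16 pieces gives the next term.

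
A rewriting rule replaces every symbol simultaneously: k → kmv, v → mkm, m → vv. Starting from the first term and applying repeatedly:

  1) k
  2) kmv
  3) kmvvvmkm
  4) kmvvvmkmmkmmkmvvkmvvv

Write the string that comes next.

kmvvvmkmmkmmkmvvkmvvvvvkmvvvvvkmvvvmkmmkmkmvvvmkmmkmmkm

Replace each of the 21 characters of kmvvvmkmmkmmkmvvkmvvv in place — kmv vv mkm mkm mkm vv kmv vv vv kmv vv vv kmv vv mkm mkm kmv vv mkm mkm mkm — and concatenate.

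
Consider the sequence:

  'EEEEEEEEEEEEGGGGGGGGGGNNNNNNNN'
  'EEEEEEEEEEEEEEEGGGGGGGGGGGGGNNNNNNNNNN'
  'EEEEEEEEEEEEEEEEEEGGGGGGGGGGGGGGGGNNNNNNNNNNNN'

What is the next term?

EEEEEEEEEEEEEEEEEEEEEGGGGGGGGGGGGGGGGGGGNNNNNNNNNNNNNN

The n-th term is 3n+3 E's then 3n+1 G's then 2n+2 N's, where the shown terms are n = 3, 4, 5.
For the next term, n = 6, so the run lengths are 21, 19, 14.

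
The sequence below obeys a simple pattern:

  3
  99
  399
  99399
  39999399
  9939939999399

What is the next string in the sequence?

399993999939939999399

From term 3 onward, concatenate the second-to-last term with the last: 3·99 = 399, 99·399 = 99399, …
Continuing: 39999399 · 9939939999399 gives term 7.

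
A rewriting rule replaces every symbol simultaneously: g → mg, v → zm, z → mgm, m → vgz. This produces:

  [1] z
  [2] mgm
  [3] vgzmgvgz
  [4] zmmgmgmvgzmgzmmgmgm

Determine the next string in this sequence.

φ(zmmgmgmvgzmgzmmgmgm) expands symbol-by-symbol to mgm vgz vgz mg vgz mg vgz zm mg mgm vgz mg mgm vgz vgz mg vgz mg vgz; joining the 19 pieces gives the next term.

mgmvgzvgzmgvgzmgvgzzmmgmgmvgzmgmgmvgzvgzmgvgzmgvgz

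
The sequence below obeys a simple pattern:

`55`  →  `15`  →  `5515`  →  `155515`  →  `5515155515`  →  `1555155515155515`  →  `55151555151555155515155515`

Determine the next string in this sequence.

155515551515551555151555151555155515155515

This is a Fibonacci-style word recurrence s(k) = s(k−2)·s(k−1): e.g. 55·15 = 5515.
So term 8 is 1555155515155515·55151555151555155515155515.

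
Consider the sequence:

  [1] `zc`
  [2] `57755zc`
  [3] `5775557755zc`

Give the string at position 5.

Every step adds 57755 at the front: s(k+1) = 57755·s(k).
From 5775557755zc, 2 further steps: 5775557755zc → 577555775557755zc → (answer).

57755577555775557755zc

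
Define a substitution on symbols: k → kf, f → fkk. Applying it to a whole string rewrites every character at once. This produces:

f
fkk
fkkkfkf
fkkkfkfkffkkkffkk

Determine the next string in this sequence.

φ(fkkkfkfkffkkkffkk) expands symbol-by-symbol to fkk kf kf kf fkk kf fkk kf fkk fkk kf kf kf fkk fkk kf kf; joining the 17 pieces gives the next term.

fkkkfkfkffkkkffkkkffkkfkkkfkfkffkkfkkkfkf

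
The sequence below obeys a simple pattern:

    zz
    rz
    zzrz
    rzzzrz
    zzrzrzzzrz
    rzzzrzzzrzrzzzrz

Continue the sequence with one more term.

Each term (from the third on) is the two preceding terms concatenated in order: term 3 = zz·rz = zzrz.
So term 7 is zzrzrzzzrz·rzzzrzzzrzrzzzrz.

zzrzrzzzrzrzzzrzzzrzrzzzrz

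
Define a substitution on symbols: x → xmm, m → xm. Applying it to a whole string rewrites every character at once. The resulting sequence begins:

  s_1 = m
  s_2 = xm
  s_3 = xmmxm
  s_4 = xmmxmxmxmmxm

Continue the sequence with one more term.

Expanding xmmxmxmxmmxm: x→xmm, m→xm, m→xm, x→xmm, m→xm, x→xmm, m→xm, x→xmm, m→xm, m→xm, x→xmm, m→xm. Concatenated: xmm xm xm xmm xm xmm xm xmm xm xm xmm xm.

xmmxmxmxmmxmxmmxmxmmxmxmxmmxm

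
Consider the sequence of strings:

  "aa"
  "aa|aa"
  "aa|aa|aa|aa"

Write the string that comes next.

s(k+1) = s(k)·|·s(k) — each term doubles the last with '|' between the halves.
Doubling aa|aa|aa|aa with '|' between the halves:

aa|aa|aa|aa|aa|aa|aa|aa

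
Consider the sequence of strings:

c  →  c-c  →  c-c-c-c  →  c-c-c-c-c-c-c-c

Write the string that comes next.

c-c-c-c-c-c-c-c-c-c-c-c-c-c-c-c

Every step duplicates the string with '-' between the halves.
So the next term is two copies of c-c-c-c-c-c-c-c with '-' between the halves.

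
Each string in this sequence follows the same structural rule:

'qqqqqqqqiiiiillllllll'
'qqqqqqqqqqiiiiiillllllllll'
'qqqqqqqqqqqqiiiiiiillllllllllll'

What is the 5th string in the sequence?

qqqqqqqqqqqqqqqqiiiiiiiiillllllllllllllll

The n-th term is 2n+2 q's then n+2 i's then 2n+2 l's, where the shown terms are n = 3, 4, 5.
For term 5, n = 7, so the run lengths are 16, 9, 16.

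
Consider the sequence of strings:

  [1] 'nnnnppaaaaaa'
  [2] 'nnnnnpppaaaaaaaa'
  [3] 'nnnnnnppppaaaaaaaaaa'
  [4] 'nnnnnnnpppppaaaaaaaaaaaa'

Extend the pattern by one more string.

nnnnnnnnppppppaaaaaaaaaaaaaa

Each string has the form n^{n+1} p^{n-1} a^{2n}, where the shown terms are n = 3, 4, 5, 6.
For the next term, n = 7, so the run lengths are 8, 6, 14.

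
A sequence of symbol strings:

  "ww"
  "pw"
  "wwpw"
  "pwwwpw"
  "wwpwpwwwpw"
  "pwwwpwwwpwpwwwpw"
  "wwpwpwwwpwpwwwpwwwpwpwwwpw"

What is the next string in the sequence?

pwwwpwwwpwpwwwpwwwpwpwwwpwpwwwpwwwpwpwwwpw

This is a Fibonacci-style word recurrence s(k) = s(k−2)·s(k−1): e.g. ww·pw = wwpw.
So term 8 is pwwwpwwwpwpwwwpw·wwpwpwwwpwpwwwpwwwpwpwwwpw.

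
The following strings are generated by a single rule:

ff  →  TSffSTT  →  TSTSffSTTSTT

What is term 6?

Each term wraps the previous one in TS on the left and STT on the right.
From TSTSffSTTSTT, 3 further steps: TSTSffSTTSTT → TSTSTSffSTTSTTSTT → TSTSTSTSffSTTSTTSTTSTT → (answer).

TSTSTSTSTSffSTTSTTSTTSTTSTT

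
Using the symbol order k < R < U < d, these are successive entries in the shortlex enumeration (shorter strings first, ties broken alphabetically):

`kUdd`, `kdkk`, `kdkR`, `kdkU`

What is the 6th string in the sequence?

Stepping forward 2 times from kdkU: kdkU → kdkd, then the target.

kdRk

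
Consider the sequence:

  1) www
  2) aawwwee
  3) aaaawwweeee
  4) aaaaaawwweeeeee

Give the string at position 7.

aaaaaaaaaaaawwweeeeeeeeeeee

Every step adds aa to the front and ee to the end of the previous string.
From aaaaaawwweeeeee, 3 further steps: aaaaaawwweeeeee → aaaaaaaawwweeeeeeee → aaaaaaaaaawwweeeeeeeeee → (answer).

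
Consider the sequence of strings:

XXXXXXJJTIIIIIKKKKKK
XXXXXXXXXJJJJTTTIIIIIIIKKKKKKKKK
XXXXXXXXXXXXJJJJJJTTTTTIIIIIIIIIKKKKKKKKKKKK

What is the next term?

XXXXXXXXXXXXXXXJJJJJJJJTTTTTTTIIIIIIIIIIIKKKKKKKKKKKKKKK

Term n consists of 3n+3 X's, followed by 2n J's, followed by 2n-1 T's, followed by 2n+3 I's, followed by 3n+3 K's (n = 1, 2, …).
Setting n = 4 gives 15, 8, 7, 11, 15 characters in each block.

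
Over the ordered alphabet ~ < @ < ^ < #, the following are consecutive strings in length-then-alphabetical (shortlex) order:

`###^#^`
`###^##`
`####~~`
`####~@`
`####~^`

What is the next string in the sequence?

Find the rightmost character of ####~^ below #, bump it to the next letter, and reset everything to its right to ~.

####~#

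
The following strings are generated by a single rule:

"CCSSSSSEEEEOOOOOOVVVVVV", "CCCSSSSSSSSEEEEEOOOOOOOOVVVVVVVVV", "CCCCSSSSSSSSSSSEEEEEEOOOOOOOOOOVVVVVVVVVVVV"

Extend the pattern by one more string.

CCCCCSSSSSSSSSSSSSSEEEEEEEOOOOOOOOOOOOVVVVVVVVVVVVVVV

The n-th term is n C's then 3n-1 S's then n+2 E's then 2n+2 O's then 3n V's, where the shown terms are n = 2, 3, 4.
Setting n = 5 gives 5, 14, 7, 12, 15 characters in each block.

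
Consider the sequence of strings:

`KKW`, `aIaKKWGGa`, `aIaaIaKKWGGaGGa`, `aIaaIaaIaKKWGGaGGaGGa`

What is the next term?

s(k+1) = aIa·s(k)·GGa, so each term gains aIa as a prefix and GGa as a suffix.
Applying this once more to aIaaIaaIaKKWGGaGGaGGa:

aIaaIaaIaaIaKKWGGaGGaGGaGGa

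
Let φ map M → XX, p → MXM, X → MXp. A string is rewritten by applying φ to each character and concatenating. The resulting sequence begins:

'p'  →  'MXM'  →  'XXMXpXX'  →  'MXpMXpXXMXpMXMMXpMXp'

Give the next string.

XXMXpMXMXXMXpMXMMXpMXpXXMXpMXMXXMXpXXXXMXpMXMXXMXpMXM

Replace each of the 20 characters of MXpMXpXXMXpMXMMXpMXp in place — XX MXp MXM XX MXp MXM MXp MXp XX MXp MXM XX MXp XX XX MXp MXM XX MXp MXM — and concatenate.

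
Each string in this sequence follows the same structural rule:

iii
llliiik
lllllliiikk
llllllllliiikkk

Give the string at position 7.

Each term wraps the previous one in lll on the left and k on the right.
From llllllllliiikkk, 3 further steps: llllllllliiikkk → lllllllllllliiikkkk → llllllllllllllliiikkkkk → (answer).

lllllllllllllllllliiikkkkkk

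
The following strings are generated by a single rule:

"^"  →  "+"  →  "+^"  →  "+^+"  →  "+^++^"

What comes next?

+^++^+^+

This is a Fibonacci-style word recurrence s(k) = s(k−1)·s(k−2): e.g. +·^ = +^.
The next term joins +^++^ and +^+.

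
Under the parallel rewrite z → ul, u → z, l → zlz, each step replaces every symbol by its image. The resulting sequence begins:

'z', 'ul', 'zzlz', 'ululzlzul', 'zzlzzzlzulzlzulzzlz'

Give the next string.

ululzlzulululzlzulzzlzulzlzulzzlzululzlzul

Replace each of the 19 characters of zzlzzzlzulzlzulzzlz in place — ul ul zlz ul ul ul zlz ul z zlz ul zlz ul z zlz ul ul zlz ul — and concatenate.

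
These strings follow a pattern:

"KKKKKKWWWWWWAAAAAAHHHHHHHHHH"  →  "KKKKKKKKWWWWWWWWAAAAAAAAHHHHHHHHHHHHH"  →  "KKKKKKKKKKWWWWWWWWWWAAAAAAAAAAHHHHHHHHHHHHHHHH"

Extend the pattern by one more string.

Each string has the form K^{2n} W^{2n} A^{2n} H^{3n+1}, where the shown terms are n = 3, 4, 5.
At n = 6 the blocks have lengths 12, 12, 12, 19.

KKKKKKKKKKKKWWWWWWWWWWWWAAAAAAAAAAAAHHHHHHHHHHHHHHHHHHH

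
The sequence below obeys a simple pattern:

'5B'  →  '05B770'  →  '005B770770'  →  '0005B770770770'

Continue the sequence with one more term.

s(k+1) = 0·s(k)·770, so each term gains 0 as a prefix and 770 as a suffix.
So the next term is 0·0005B770770770·770.

00005B770770770770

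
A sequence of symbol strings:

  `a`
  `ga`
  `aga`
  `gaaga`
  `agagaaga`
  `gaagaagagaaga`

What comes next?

From term 3 onward, concatenate the second-to-last term with the last: a·ga = aga, ga·aga = gaaga, …
The next term joins agagaaga and gaagaagagaaga.

agagaagagaagaagagaaga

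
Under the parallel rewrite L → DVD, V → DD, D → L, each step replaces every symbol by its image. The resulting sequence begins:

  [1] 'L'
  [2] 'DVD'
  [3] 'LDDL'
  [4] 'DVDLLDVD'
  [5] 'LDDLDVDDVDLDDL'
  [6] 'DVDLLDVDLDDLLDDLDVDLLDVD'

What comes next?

Applying the rule to each of the 24 symbols of DVDLLDVDLDDLLDDLDVDLLDVD gives the pieces L DD L DVD DVD L DD L DVD L L DVD DVD L L DVD L DD L DVD DVD L DD L, which concatenate to the answer.

LDDLDVDDVDLDDLDVDLLDVDDVDLLDVDLDDLDVDDVDLDDL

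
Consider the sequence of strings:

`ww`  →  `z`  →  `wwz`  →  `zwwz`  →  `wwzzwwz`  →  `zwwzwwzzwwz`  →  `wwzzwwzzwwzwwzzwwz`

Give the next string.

This is a Fibonacci-style word recurrence s(k) = s(k−2)·s(k−1): e.g. ww·z = wwz.
The next term joins zwwzwwzzwwz and wwzzwwzzwwzwwzzwwz.

zwwzwwzzwwzwwzzwwzzwwzwwzzwwz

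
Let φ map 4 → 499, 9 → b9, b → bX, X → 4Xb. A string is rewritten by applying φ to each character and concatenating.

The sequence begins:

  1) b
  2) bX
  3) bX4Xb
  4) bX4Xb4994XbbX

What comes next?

bX4Xb4994XbbX499b9b94994XbbXbX4Xb

φ(bX4Xb4994XbbX) expands symbol-by-symbol to bX 4Xb 499 4Xb bX 499 b9 b9 499 4Xb bX bX 4Xb; joining the 13 pieces gives the next term.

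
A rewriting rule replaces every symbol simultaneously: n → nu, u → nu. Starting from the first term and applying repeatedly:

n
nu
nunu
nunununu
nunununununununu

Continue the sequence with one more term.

Replace each of the 16 characters of nunununununununu in place — nu nu nu nu nu nu nu nu nu nu nu nu nu nu nu nu — and concatenate.

nunununununununununununununununu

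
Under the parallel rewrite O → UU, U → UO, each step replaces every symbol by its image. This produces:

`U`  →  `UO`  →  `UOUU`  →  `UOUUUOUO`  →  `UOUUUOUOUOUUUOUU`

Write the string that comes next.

Replace each of the 16 characters of UOUUUOUOUOUUUOUU in place — UO UU UO UO UO UU UO UU UO UU UO UO UO UU UO UO — and concatenate.

UOUUUOUOUOUUUOUUUOUUUOUOUOUUUOUO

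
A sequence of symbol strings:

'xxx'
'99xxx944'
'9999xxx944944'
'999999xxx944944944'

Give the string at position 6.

9999999999xxx944944944944944

Every step adds 99 to the front and 944 to the end of the previous string.
From 999999xxx944944944, 2 further steps: 999999xxx944944944 → 99999999xxx944944944944 → (answer).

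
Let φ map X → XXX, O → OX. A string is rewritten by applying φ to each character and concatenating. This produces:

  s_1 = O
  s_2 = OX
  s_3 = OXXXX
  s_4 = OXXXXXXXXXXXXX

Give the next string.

OXXXXXXXXXXXXXXXXXXXXXXXXXXXXXXXXXXXXXXXX

Replace each of the 14 characters of OXXXXXXXXXXXXX in place — OX XXX XXX XXX XXX XXX XXX XXX XXX XXX XXX XXX XXX XXX — and concatenate.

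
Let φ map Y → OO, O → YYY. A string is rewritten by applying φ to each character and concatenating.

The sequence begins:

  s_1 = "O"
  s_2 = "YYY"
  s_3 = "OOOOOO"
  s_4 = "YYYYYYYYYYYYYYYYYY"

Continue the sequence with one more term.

Rewriting the 18 symbols of YYYYYYYYYYYYYYYYYY one by one yields OO OO OO OO OO OO OO OO OO OO OO OO OO OO OO OO OO OO; concatenated:

OOOOOOOOOOOOOOOOOOOOOOOOOOOOOOOOOOOO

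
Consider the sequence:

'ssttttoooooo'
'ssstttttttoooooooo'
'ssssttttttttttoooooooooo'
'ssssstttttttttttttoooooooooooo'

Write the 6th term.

ssssssstttttttttttttttttttoooooooooooooooo

Reading off run lengths: s runs 2, 3, 4, 5; t runs 4, 7, 10, 13; o runs 6, 8, 10, 12 — each is linear in n, where the shown terms are n = 2, 3, 4, 5.
For term 6, n = 7, so the run lengths are 7, 19, 16.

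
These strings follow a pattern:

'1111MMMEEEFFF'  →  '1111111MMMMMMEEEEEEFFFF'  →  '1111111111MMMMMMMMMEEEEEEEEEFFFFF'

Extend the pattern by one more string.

1111111111111MMMMMMMMMMMMEEEEEEEEEEEEFFFFFF

The n-th term is 3n+1 1's then 3n M's then 3n E's then n+2 F's (n = 1, 2, …).
At n = 4 the blocks have lengths 13, 12, 12, 6.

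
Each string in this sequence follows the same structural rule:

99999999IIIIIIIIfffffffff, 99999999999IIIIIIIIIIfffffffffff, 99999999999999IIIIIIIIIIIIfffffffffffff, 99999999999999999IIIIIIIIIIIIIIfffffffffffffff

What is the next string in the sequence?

99999999999999999999IIIIIIIIIIIIIIIIfffffffffffffffff

The n-th term is 3n-1 9's then 2n+2 I's then 2n+3 f's, where the shown terms are n = 3, 4, 5, 6.
At n = 7 the blocks have lengths 20, 16, 17.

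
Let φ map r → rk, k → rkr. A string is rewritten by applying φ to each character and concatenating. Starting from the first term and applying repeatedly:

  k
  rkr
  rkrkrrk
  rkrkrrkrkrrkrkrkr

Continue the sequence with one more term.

rkrkrrkrkrrkrkrkrrkrkrrkrkrkrrkrkrrkrkrrk

φ(rkrkrrkrkrrkrkrkr) expands symbol-by-symbol to rk rkr rk rkr rk rk rkr rk rkr rk rk rkr rk rkr rk rkr rk; joining the 17 pieces gives the next term.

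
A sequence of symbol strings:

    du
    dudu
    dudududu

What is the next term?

dudududududududu

s(k+1) = s(k)·s(k) — each term doubles the last.
So the next term is two copies of dudududu.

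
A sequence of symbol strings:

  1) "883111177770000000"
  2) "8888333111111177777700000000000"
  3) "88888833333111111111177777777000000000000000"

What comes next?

888888883333333111111111111177777777770000000000000000000

Each string has the form 8^{2n} 3^{2n-1} 1^{3n+1} 7^{2n+2} 0^{4n+3} (n = 1, 2, …).
For the next term, n = 4, so the run lengths are 8, 7, 13, 10, 19.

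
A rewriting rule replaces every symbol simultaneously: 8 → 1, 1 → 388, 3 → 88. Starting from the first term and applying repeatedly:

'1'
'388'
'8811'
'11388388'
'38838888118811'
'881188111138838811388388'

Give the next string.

11388388113883883883888811881138838888118811

φ(881188111138838811388388) expands symbol-by-symbol to 1 1 388 388 1 1 388 388 388 388 88 1 1 88 1 1 388 388 88 1 1 88 1 1; joining the 24 pieces gives the next term.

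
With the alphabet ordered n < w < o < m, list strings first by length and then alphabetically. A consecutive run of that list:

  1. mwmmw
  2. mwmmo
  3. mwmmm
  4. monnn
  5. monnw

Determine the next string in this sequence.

monno

Treat monnw as a base-4 numeral over the given alphabet and add one, carrying through any trailing m's.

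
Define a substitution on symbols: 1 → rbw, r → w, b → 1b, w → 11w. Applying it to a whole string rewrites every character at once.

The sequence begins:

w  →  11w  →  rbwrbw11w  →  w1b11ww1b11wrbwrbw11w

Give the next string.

11wrbw1brbwrbw11w11wrbw1brbwrbw11ww1b11ww1b11wrbwrbw11w

Applying the rule to each of the 21 symbols of w1b11ww1b11wrbwrbw11w gives the pieces 11w rbw 1b rbw rbw 11w 11w rbw 1b rbw rbw 11w w 1b 11w w 1b 11w rbw rbw 11w, which concatenate to the answer.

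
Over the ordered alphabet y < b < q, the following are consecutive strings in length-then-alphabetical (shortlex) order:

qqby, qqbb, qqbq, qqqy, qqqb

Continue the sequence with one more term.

The successor of qqqb increments the rightmost position that isn't already q and resets every position after it to y.

qqqq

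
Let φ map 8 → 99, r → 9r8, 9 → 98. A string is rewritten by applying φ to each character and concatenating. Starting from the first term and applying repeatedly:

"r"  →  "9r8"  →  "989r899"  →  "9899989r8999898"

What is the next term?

φ(9899989r8999898) expands symbol-by-symbol to 98 99 98 98 98 99 98 9r8 99 98 98 98 99 98 99; joining the 15 pieces gives the next term.

989998989899989r899989898999899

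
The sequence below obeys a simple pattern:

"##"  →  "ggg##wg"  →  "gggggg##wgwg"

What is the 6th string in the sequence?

s(k+1) = ggg·s(k)·wg, so each term gains ggg as a prefix and wg as a suffix.
From gggggg##wgwg, 3 further steps: gggggg##wgwg → ggggggggg##wgwgwg → gggggggggggg##wgwgwgwg → (answer).

ggggggggggggggg##wgwgwgwgwg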